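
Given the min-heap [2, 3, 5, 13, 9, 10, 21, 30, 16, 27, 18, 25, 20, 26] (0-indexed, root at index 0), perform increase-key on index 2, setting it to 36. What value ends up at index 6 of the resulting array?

21

set index 2 from 5 to 36 → [2, 3, 36, 13, 9, 10, 21, 30, 16, 27, 18, 25, 20, 26]
36 vs smaller child 10 at index 5, swap → [2, 3, 10, 13, 9, 36, 21, 30, 16, 27, 18, 25, 20, 26]
36 vs smaller child 20 at index 12, swap → [2, 3, 10, 13, 9, 20, 21, 30, 16, 27, 18, 25, 36, 26]
resulting array: [2, 3, 10, 13, 9, 20, 21, 30, 16, 27, 18, 25, 36, 26]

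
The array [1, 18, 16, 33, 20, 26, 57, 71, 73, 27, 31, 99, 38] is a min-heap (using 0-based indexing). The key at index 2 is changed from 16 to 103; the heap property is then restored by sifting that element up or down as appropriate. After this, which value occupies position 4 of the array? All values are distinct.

set index 2 from 16 to 103 → [1, 18, 103, 33, 20, 26, 57, 71, 73, 27, 31, 99, 38]
103 vs smaller child 26 at index 5, swap → [1, 18, 26, 33, 20, 103, 57, 71, 73, 27, 31, 99, 38]
103 vs smaller child 38 at index 12, swap → [1, 18, 26, 33, 20, 38, 57, 71, 73, 27, 31, 99, 103]
resulting array: [1, 18, 26, 33, 20, 38, 57, 71, 73, 27, 31, 99, 103]

20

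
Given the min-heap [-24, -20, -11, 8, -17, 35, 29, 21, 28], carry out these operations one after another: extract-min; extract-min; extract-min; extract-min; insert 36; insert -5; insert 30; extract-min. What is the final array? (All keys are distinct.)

[8, 21, 29, 30, 28, 36, 35]

extract-min → returns -24:
  remove root -24; move last element 28 to root → [28, -20, -11, 8, -17, 35, 29, 21]
  28 vs smaller child -20 at index 1, swap → [-20, 28, -11, 8, -17, 35, 29, 21]
  28 vs smaller child -17 at index 4, swap → [-20, -17, -11, 8, 28, 35, 29, 21]
extract-min → returns -20:
  remove root -20; move last element 21 to root → [21, -17, -11, 8, 28, 35, 29]
  21 vs smaller child -17 at index 1, swap → [-17, 21, -11, 8, 28, 35, 29]
  21 vs smaller child 8 at index 3, swap → [-17, 8, -11, 21, 28, 35, 29]
extract-min → returns -17:
  remove root -17; move last element 29 to root → [29, 8, -11, 21, 28, 35]
  29 vs smaller child -11 at index 2, swap → [-11, 8, 29, 21, 28, 35]
extract-min → returns -11:
  remove root -11; move last element 35 to root → [35, 8, 29, 21, 28]
  35 vs smaller child 8 at index 1, swap → [8, 35, 29, 21, 28]
  35 vs smaller child 21 at index 3, swap → [8, 21, 29, 35, 28]
insert 36:
  append 36 at index 5 → [8, 21, 29, 35, 28, 36] (no swap needed)
insert -5:
  append -5 at index 6 → [8, 21, 29, 35, 28, 36, -5]
  -5 < parent 29 at index 2, swap → [8, 21, -5, 35, 28, 36, 29]
  -5 < parent 8 at index 0, swap → [-5, 21, 8, 35, 28, 36, 29]
insert 30:
  append 30 at index 7 → [-5, 21, 8, 35, 28, 36, 29, 30]
  30 < parent 35 at index 3, swap → [-5, 21, 8, 30, 28, 36, 29, 35]
extract-min → returns -5:
  remove root -5; move last element 35 to root → [35, 21, 8, 30, 28, 36, 29]
  35 vs smaller child 8 at index 2, swap → [8, 21, 35, 30, 28, 36, 29]
  35 vs smaller child 29 at index 6, swap → [8, 21, 29, 30, 28, 36, 35]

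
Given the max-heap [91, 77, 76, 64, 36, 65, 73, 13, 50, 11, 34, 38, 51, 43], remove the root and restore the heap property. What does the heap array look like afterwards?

[77, 64, 76, 50, 36, 65, 73, 13, 43, 11, 34, 38, 51]

remove root 91; move last element 43 to root → [43, 77, 76, 64, 36, 65, 73, 13, 50, 11, 34, 38, 51]
43 vs larger child 77 at index 1, swap → [77, 43, 76, 64, 36, 65, 73, 13, 50, 11, 34, 38, 51]
43 vs larger child 64 at index 3, swap → [77, 64, 76, 43, 36, 65, 73, 13, 50, 11, 34, 38, 51]
43 vs larger child 50 at index 8, swap → [77, 64, 76, 50, 36, 65, 73, 13, 43, 11, 34, 38, 51]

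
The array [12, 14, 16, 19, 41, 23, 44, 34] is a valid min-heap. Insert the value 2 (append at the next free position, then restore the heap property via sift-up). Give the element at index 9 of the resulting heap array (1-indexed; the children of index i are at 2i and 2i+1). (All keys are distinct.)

append 2 at index 9 → [12, 14, 16, 19, 41, 23, 44, 34, 2]
2 < parent 19 at index 4, swap → [12, 14, 16, 2, 41, 23, 44, 34, 19]
2 < parent 14 at index 2, swap → [12, 2, 16, 14, 41, 23, 44, 34, 19]
2 < parent 12 at index 1, swap → [2, 12, 16, 14, 41, 23, 44, 34, 19]
resulting array: [2, 12, 16, 14, 41, 23, 44, 34, 19]

19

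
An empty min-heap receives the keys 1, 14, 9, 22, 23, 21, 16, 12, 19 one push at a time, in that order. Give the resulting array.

[1, 12, 9, 14, 23, 21, 16, 22, 19]

Insert 1:
  append 1 at index 0 → [1] (no swap needed)
Insert 14:
  append 14 at index 1 → [1, 14] (no swap needed)
Insert 9:
  append 9 at index 2 → [1, 14, 9] (no swap needed)
Insert 22:
  append 22 at index 3 → [1, 14, 9, 22] (no swap needed)
Insert 23:
  append 23 at index 4 → [1, 14, 9, 22, 23] (no swap needed)
Insert 21:
  append 21 at index 5 → [1, 14, 9, 22, 23, 21] (no swap needed)
Insert 16:
  append 16 at index 6 → [1, 14, 9, 22, 23, 21, 16] (no swap needed)
Insert 12:
  append 12 at index 7 → [1, 14, 9, 22, 23, 21, 16, 12]
  12 < parent 22 at index 3, swap → [1, 14, 9, 12, 23, 21, 16, 22]
  12 < parent 14 at index 1, swap → [1, 12, 9, 14, 23, 21, 16, 22]
Insert 19:
  append 19 at index 8 → [1, 12, 9, 14, 23, 21, 16, 22, 19] (no swap needed)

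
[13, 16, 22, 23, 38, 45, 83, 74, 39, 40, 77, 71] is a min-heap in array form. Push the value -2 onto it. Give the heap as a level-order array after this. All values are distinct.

[-2, 16, 13, 23, 38, 22, 83, 74, 39, 40, 77, 71, 45]

append -2 at index 12 → [13, 16, 22, 23, 38, 45, 83, 74, 39, 40, 77, 71, -2]
-2 < parent 45 at index 5, swap → [13, 16, 22, 23, 38, -2, 83, 74, 39, 40, 77, 71, 45]
-2 < parent 22 at index 2, swap → [13, 16, -2, 23, 38, 22, 83, 74, 39, 40, 77, 71, 45]
-2 < parent 13 at index 0, swap → [-2, 16, 13, 23, 38, 22, 83, 74, 39, 40, 77, 71, 45]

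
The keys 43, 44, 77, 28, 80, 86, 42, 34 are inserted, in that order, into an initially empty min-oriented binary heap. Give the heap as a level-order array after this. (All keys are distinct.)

[28, 34, 42, 43, 80, 86, 77, 44]

Insert 43:
  append 43 at index 0 → [43] (no swap needed)
Insert 44:
  append 44 at index 1 → [43, 44] (no swap needed)
Insert 77:
  append 77 at index 2 → [43, 44, 77] (no swap needed)
Insert 28:
  append 28 at index 3 → [43, 44, 77, 28]
  28 < parent 44 at index 1, swap → [43, 28, 77, 44]
  28 < parent 43 at index 0, swap → [28, 43, 77, 44]
Insert 80:
  append 80 at index 4 → [28, 43, 77, 44, 80] (no swap needed)
Insert 86:
  append 86 at index 5 → [28, 43, 77, 44, 80, 86] (no swap needed)
Insert 42:
  append 42 at index 6 → [28, 43, 77, 44, 80, 86, 42]
  42 < parent 77 at index 2, swap → [28, 43, 42, 44, 80, 86, 77]
Insert 34:
  append 34 at index 7 → [28, 43, 42, 44, 80, 86, 77, 34]
  34 < parent 44 at index 3, swap → [28, 43, 42, 34, 80, 86, 77, 44]
  34 < parent 43 at index 1, swap → [28, 34, 42, 43, 80, 86, 77, 44]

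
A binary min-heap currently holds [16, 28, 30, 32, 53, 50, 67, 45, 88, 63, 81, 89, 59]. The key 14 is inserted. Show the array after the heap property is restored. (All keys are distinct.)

[14, 28, 16, 32, 53, 50, 30, 45, 88, 63, 81, 89, 59, 67]

append 14 at index 13 → [16, 28, 30, 32, 53, 50, 67, 45, 88, 63, 81, 89, 59, 14]
14 < parent 67 at index 6, swap → [16, 28, 30, 32, 53, 50, 14, 45, 88, 63, 81, 89, 59, 67]
14 < parent 30 at index 2, swap → [16, 28, 14, 32, 53, 50, 30, 45, 88, 63, 81, 89, 59, 67]
14 < parent 16 at index 0, swap → [14, 28, 16, 32, 53, 50, 30, 45, 88, 63, 81, 89, 59, 67]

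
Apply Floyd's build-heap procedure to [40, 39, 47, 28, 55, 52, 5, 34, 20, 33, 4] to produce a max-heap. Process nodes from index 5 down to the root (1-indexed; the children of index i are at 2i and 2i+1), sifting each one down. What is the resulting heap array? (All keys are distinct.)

sift down from index 5: already satisfies heap property
sift down from index 4:
  28 vs larger child 34 at index 8, swap → [40, 39, 47, 34, 55, 52, 5, 28, 20, 33, 4]
sift down from index 3:
  47 vs larger child 52 at index 6, swap → [40, 39, 52, 34, 55, 47, 5, 28, 20, 33, 4]
sift down from index 2:
  39 vs larger child 55 at index 5, swap → [40, 55, 52, 34, 39, 47, 5, 28, 20, 33, 4]
sift down from index 1:
  40 vs larger child 55 at index 2, swap → [55, 40, 52, 34, 39, 47, 5, 28, 20, 33, 4]

[55, 40, 52, 34, 39, 47, 5, 28, 20, 33, 4]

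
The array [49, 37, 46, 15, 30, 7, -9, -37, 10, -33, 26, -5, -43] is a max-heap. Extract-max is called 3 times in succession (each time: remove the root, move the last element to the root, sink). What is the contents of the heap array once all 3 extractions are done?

extract-max #1 returns 49:
  remove root 49; move last element -43 to root → [-43, 37, 46, 15, 30, 7, -9, -37, 10, -33, 26, -5]
  -43 vs larger child 46 at index 2, swap → [46, 37, -43, 15, 30, 7, -9, -37, 10, -33, 26, -5]
  -43 vs larger child 7 at index 5, swap → [46, 37, 7, 15, 30, -43, -9, -37, 10, -33, 26, -5]
  -43 vs only child -5 at index 11, swap → [46, 37, 7, 15, 30, -5, -9, -37, 10, -33, 26, -43]
extract-max #2 returns 46:
  remove root 46; move last element -43 to root → [-43, 37, 7, 15, 30, -5, -9, -37, 10, -33, 26]
  -43 vs larger child 37 at index 1, swap → [37, -43, 7, 15, 30, -5, -9, -37, 10, -33, 26]
  -43 vs larger child 30 at index 4, swap → [37, 30, 7, 15, -43, -5, -9, -37, 10, -33, 26]
  -43 vs larger child 26 at index 10, swap → [37, 30, 7, 15, 26, -5, -9, -37, 10, -33, -43]
extract-max #3 returns 37:
  remove root 37; move last element -43 to root → [-43, 30, 7, 15, 26, -5, -9, -37, 10, -33]
  -43 vs larger child 30 at index 1, swap → [30, -43, 7, 15, 26, -5, -9, -37, 10, -33]
  -43 vs larger child 26 at index 4, swap → [30, 26, 7, 15, -43, -5, -9, -37, 10, -33]
  -43 vs only child -33 at index 9, swap → [30, 26, 7, 15, -33, -5, -9, -37, 10, -43]

[30, 26, 7, 15, -33, -5, -9, -37, 10, -43]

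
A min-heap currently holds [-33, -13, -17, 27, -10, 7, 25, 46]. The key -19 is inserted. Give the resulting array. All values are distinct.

append -19 at index 8 → [-33, -13, -17, 27, -10, 7, 25, 46, -19]
-19 < parent 27 at index 3, swap → [-33, -13, -17, -19, -10, 7, 25, 46, 27]
-19 < parent -13 at index 1, swap → [-33, -19, -17, -13, -10, 7, 25, 46, 27]

[-33, -19, -17, -13, -10, 7, 25, 46, 27]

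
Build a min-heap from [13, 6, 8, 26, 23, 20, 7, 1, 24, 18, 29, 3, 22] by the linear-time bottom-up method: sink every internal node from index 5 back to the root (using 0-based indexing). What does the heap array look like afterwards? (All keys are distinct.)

[1, 6, 3, 13, 18, 8, 7, 26, 24, 23, 29, 20, 22]

sift down from index 5:
  20 vs smaller child 3 at index 11, swap → [13, 6, 8, 26, 23, 3, 7, 1, 24, 18, 29, 20, 22]
sift down from index 4:
  23 vs smaller child 18 at index 9, swap → [13, 6, 8, 26, 18, 3, 7, 1, 24, 23, 29, 20, 22]
sift down from index 3:
  26 vs smaller child 1 at index 7, swap → [13, 6, 8, 1, 18, 3, 7, 26, 24, 23, 29, 20, 22]
sift down from index 2:
  8 vs smaller child 3 at index 5, swap → [13, 6, 3, 1, 18, 8, 7, 26, 24, 23, 29, 20, 22]
sift down from index 1:
  6 vs smaller child 1 at index 3, swap → [13, 1, 3, 6, 18, 8, 7, 26, 24, 23, 29, 20, 22]
sift down from index 0:
  13 vs smaller child 1 at index 1, swap → [1, 13, 3, 6, 18, 8, 7, 26, 24, 23, 29, 20, 22]
  13 vs smaller child 6 at index 3, swap → [1, 6, 3, 13, 18, 8, 7, 26, 24, 23, 29, 20, 22]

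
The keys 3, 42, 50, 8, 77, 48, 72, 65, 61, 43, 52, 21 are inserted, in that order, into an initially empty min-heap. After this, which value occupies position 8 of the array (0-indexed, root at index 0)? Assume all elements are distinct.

Insert 3:
  append 3 at index 0 → [3] (no swap needed)
Insert 42:
  append 42 at index 1 → [3, 42] (no swap needed)
Insert 50:
  append 50 at index 2 → [3, 42, 50] (no swap needed)
Insert 8:
  append 8 at index 3 → [3, 42, 50, 8]
  8 < parent 42 at index 1, swap → [3, 8, 50, 42]
Insert 77:
  append 77 at index 4 → [3, 8, 50, 42, 77] (no swap needed)
Insert 48:
  append 48 at index 5 → [3, 8, 50, 42, 77, 48]
  48 < parent 50 at index 2, swap → [3, 8, 48, 42, 77, 50]
Insert 72:
  append 72 at index 6 → [3, 8, 48, 42, 77, 50, 72] (no swap needed)
Insert 65:
  append 65 at index 7 → [3, 8, 48, 42, 77, 50, 72, 65] (no swap needed)
Insert 61:
  append 61 at index 8 → [3, 8, 48, 42, 77, 50, 72, 65, 61] (no swap needed)
Insert 43:
  append 43 at index 9 → [3, 8, 48, 42, 77, 50, 72, 65, 61, 43]
  43 < parent 77 at index 4, swap → [3, 8, 48, 42, 43, 50, 72, 65, 61, 77]
Insert 52:
  append 52 at index 10 → [3, 8, 48, 42, 43, 50, 72, 65, 61, 77, 52] (no swap needed)
Insert 21:
  append 21 at index 11 → [3, 8, 48, 42, 43, 50, 72, 65, 61, 77, 52, 21]
  21 < parent 50 at index 5, swap → [3, 8, 48, 42, 43, 21, 72, 65, 61, 77, 52, 50]
  21 < parent 48 at index 2, swap → [3, 8, 21, 42, 43, 48, 72, 65, 61, 77, 52, 50]
resulting array: [3, 8, 21, 42, 43, 48, 72, 65, 61, 77, 52, 50]

61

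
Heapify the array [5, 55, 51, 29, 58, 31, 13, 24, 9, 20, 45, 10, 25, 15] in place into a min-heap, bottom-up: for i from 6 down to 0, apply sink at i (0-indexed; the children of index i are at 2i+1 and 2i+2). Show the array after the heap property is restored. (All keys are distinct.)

[5, 9, 10, 24, 20, 25, 13, 55, 29, 58, 45, 31, 51, 15]

sift down from index 6: already satisfies heap property
sift down from index 5:
  31 vs smaller child 10 at index 11, swap → [5, 55, 51, 29, 58, 10, 13, 24, 9, 20, 45, 31, 25, 15]
sift down from index 4:
  58 vs smaller child 20 at index 9, swap → [5, 55, 51, 29, 20, 10, 13, 24, 9, 58, 45, 31, 25, 15]
sift down from index 3:
  29 vs smaller child 9 at index 8, swap → [5, 55, 51, 9, 20, 10, 13, 24, 29, 58, 45, 31, 25, 15]
sift down from index 2:
  51 vs smaller child 10 at index 5, swap → [5, 55, 10, 9, 20, 51, 13, 24, 29, 58, 45, 31, 25, 15]
  51 vs smaller child 25 at index 12, swap → [5, 55, 10, 9, 20, 25, 13, 24, 29, 58, 45, 31, 51, 15]
sift down from index 1:
  55 vs smaller child 9 at index 3, swap → [5, 9, 10, 55, 20, 25, 13, 24, 29, 58, 45, 31, 51, 15]
  55 vs smaller child 24 at index 7, swap → [5, 9, 10, 24, 20, 25, 13, 55, 29, 58, 45, 31, 51, 15]
sift down from index 0: already satisfies heap property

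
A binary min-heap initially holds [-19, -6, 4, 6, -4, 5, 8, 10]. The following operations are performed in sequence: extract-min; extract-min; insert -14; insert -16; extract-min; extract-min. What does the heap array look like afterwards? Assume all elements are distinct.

extract-min → returns -19:
  remove root -19; move last element 10 to root → [10, -6, 4, 6, -4, 5, 8]
  10 vs smaller child -6 at index 1, swap → [-6, 10, 4, 6, -4, 5, 8]
  10 vs smaller child -4 at index 4, swap → [-6, -4, 4, 6, 10, 5, 8]
extract-min → returns -6:
  remove root -6; move last element 8 to root → [8, -4, 4, 6, 10, 5]
  8 vs smaller child -4 at index 1, swap → [-4, 8, 4, 6, 10, 5]
  8 vs smaller child 6 at index 3, swap → [-4, 6, 4, 8, 10, 5]
insert -14:
  append -14 at index 6 → [-4, 6, 4, 8, 10, 5, -14]
  -14 < parent 4 at index 2, swap → [-4, 6, -14, 8, 10, 5, 4]
  -14 < parent -4 at index 0, swap → [-14, 6, -4, 8, 10, 5, 4]
insert -16:
  append -16 at index 7 → [-14, 6, -4, 8, 10, 5, 4, -16]
  -16 < parent 8 at index 3, swap → [-14, 6, -4, -16, 10, 5, 4, 8]
  -16 < parent 6 at index 1, swap → [-14, -16, -4, 6, 10, 5, 4, 8]
  -16 < parent -14 at index 0, swap → [-16, -14, -4, 6, 10, 5, 4, 8]
extract-min → returns -16:
  remove root -16; move last element 8 to root → [8, -14, -4, 6, 10, 5, 4]
  8 vs smaller child -14 at index 1, swap → [-14, 8, -4, 6, 10, 5, 4]
  8 vs smaller child 6 at index 3, swap → [-14, 6, -4, 8, 10, 5, 4]
extract-min → returns -14:
  remove root -14; move last element 4 to root → [4, 6, -4, 8, 10, 5]
  4 vs smaller child -4 at index 2, swap → [-4, 6, 4, 8, 10, 5]

[-4, 6, 4, 8, 10, 5]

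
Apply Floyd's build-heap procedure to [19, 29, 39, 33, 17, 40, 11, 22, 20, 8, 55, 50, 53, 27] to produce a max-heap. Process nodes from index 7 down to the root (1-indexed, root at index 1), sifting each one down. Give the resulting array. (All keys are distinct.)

[55, 33, 53, 22, 29, 50, 27, 19, 20, 8, 17, 39, 40, 11]

sift down from index 7:
  11 vs only child 27 at index 14, swap → [19, 29, 39, 33, 17, 40, 27, 22, 20, 8, 55, 50, 53, 11]
sift down from index 6:
  40 vs larger child 53 at index 13, swap → [19, 29, 39, 33, 17, 53, 27, 22, 20, 8, 55, 50, 40, 11]
sift down from index 5:
  17 vs larger child 55 at index 11, swap → [19, 29, 39, 33, 55, 53, 27, 22, 20, 8, 17, 50, 40, 11]
sift down from index 4: already satisfies heap property
sift down from index 3:
  39 vs larger child 53 at index 6, swap → [19, 29, 53, 33, 55, 39, 27, 22, 20, 8, 17, 50, 40, 11]
  39 vs larger child 50 at index 12, swap → [19, 29, 53, 33, 55, 50, 27, 22, 20, 8, 17, 39, 40, 11]
sift down from index 2:
  29 vs larger child 55 at index 5, swap → [19, 55, 53, 33, 29, 50, 27, 22, 20, 8, 17, 39, 40, 11]
sift down from index 1:
  19 vs larger child 55 at index 2, swap → [55, 19, 53, 33, 29, 50, 27, 22, 20, 8, 17, 39, 40, 11]
  19 vs larger child 33 at index 4, swap → [55, 33, 53, 19, 29, 50, 27, 22, 20, 8, 17, 39, 40, 11]
  19 vs larger child 22 at index 8, swap → [55, 33, 53, 22, 29, 50, 27, 19, 20, 8, 17, 39, 40, 11]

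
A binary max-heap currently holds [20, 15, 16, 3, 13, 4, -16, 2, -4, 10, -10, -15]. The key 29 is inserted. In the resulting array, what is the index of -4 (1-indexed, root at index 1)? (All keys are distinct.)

9

append 29 at index 13 → [20, 15, 16, 3, 13, 4, -16, 2, -4, 10, -10, -15, 29]
29 > parent 4 at index 6, swap → [20, 15, 16, 3, 13, 29, -16, 2, -4, 10, -10, -15, 4]
29 > parent 16 at index 3, swap → [20, 15, 29, 3, 13, 16, -16, 2, -4, 10, -10, -15, 4]
29 > parent 20 at index 1, swap → [29, 15, 20, 3, 13, 16, -16, 2, -4, 10, -10, -15, 4]
resulting array: [29, 15, 20, 3, 13, 16, -16, 2, -4, 10, -10, -15, 4]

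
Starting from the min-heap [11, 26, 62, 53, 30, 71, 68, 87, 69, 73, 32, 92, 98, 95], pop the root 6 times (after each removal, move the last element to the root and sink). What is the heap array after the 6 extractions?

[68, 69, 71, 87, 73, 92, 98, 95]

extract-min #1 returns 11:
  remove root 11; move last element 95 to root → [95, 26, 62, 53, 30, 71, 68, 87, 69, 73, 32, 92, 98]
  95 vs smaller child 26 at index 1, swap → [26, 95, 62, 53, 30, 71, 68, 87, 69, 73, 32, 92, 98]
  95 vs smaller child 30 at index 4, swap → [26, 30, 62, 53, 95, 71, 68, 87, 69, 73, 32, 92, 98]
  95 vs smaller child 32 at index 10, swap → [26, 30, 62, 53, 32, 71, 68, 87, 69, 73, 95, 92, 98]
extract-min #2 returns 26:
  remove root 26; move last element 98 to root → [98, 30, 62, 53, 32, 71, 68, 87, 69, 73, 95, 92]
  98 vs smaller child 30 at index 1, swap → [30, 98, 62, 53, 32, 71, 68, 87, 69, 73, 95, 92]
  98 vs smaller child 32 at index 4, swap → [30, 32, 62, 53, 98, 71, 68, 87, 69, 73, 95, 92]
  98 vs smaller child 73 at index 9, swap → [30, 32, 62, 53, 73, 71, 68, 87, 69, 98, 95, 92]
extract-min #3 returns 30:
  remove root 30; move last element 92 to root → [92, 32, 62, 53, 73, 71, 68, 87, 69, 98, 95]
  92 vs smaller child 32 at index 1, swap → [32, 92, 62, 53, 73, 71, 68, 87, 69, 98, 95]
  92 vs smaller child 53 at index 3, swap → [32, 53, 62, 92, 73, 71, 68, 87, 69, 98, 95]
  92 vs smaller child 69 at index 8, swap → [32, 53, 62, 69, 73, 71, 68, 87, 92, 98, 95]
extract-min #4 returns 32:
  remove root 32; move last element 95 to root → [95, 53, 62, 69, 73, 71, 68, 87, 92, 98]
  95 vs smaller child 53 at index 1, swap → [53, 95, 62, 69, 73, 71, 68, 87, 92, 98]
  95 vs smaller child 69 at index 3, swap → [53, 69, 62, 95, 73, 71, 68, 87, 92, 98]
  95 vs smaller child 87 at index 7, swap → [53, 69, 62, 87, 73, 71, 68, 95, 92, 98]
extract-min #5 returns 53:
  remove root 53; move last element 98 to root → [98, 69, 62, 87, 73, 71, 68, 95, 92]
  98 vs smaller child 62 at index 2, swap → [62, 69, 98, 87, 73, 71, 68, 95, 92]
  98 vs smaller child 68 at index 6, swap → [62, 69, 68, 87, 73, 71, 98, 95, 92]
extract-min #6 returns 62:
  remove root 62; move last element 92 to root → [92, 69, 68, 87, 73, 71, 98, 95]
  92 vs smaller child 68 at index 2, swap → [68, 69, 92, 87, 73, 71, 98, 95]
  92 vs smaller child 71 at index 5, swap → [68, 69, 71, 87, 73, 92, 98, 95]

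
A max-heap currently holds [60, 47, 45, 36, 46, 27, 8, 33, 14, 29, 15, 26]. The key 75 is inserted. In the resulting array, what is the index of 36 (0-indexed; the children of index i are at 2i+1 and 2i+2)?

3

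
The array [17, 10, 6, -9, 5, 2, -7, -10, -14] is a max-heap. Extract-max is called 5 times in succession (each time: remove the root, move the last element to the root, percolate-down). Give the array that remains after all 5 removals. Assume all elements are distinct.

extract-max #1 returns 17:
  remove root 17; move last element -14 to root → [-14, 10, 6, -9, 5, 2, -7, -10]
  -14 vs larger child 10 at index 1, swap → [10, -14, 6, -9, 5, 2, -7, -10]
  -14 vs larger child 5 at index 4, swap → [10, 5, 6, -9, -14, 2, -7, -10]
extract-max #2 returns 10:
  remove root 10; move last element -10 to root → [-10, 5, 6, -9, -14, 2, -7]
  -10 vs larger child 6 at index 2, swap → [6, 5, -10, -9, -14, 2, -7]
  -10 vs larger child 2 at index 5, swap → [6, 5, 2, -9, -14, -10, -7]
extract-max #3 returns 6:
  remove root 6; move last element -7 to root → [-7, 5, 2, -9, -14, -10]
  -7 vs larger child 5 at index 1, swap → [5, -7, 2, -9, -14, -10]
extract-max #4 returns 5:
  remove root 5; move last element -10 to root → [-10, -7, 2, -9, -14]
  -10 vs larger child 2 at index 2, swap → [2, -7, -10, -9, -14]
extract-max #5 returns 2:
  remove root 2; move last element -14 to root → [-14, -7, -10, -9]
  -14 vs larger child -7 at index 1, swap → [-7, -14, -10, -9]
  -14 vs only child -9 at index 3, swap → [-7, -9, -10, -14]

[-7, -9, -10, -14]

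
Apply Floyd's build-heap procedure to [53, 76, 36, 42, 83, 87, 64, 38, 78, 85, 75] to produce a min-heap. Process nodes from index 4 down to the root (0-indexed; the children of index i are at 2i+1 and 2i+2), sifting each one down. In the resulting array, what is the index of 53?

sift down from index 4:
  83 vs smaller child 75 at index 10, swap → [53, 76, 36, 42, 75, 87, 64, 38, 78, 85, 83]
sift down from index 3:
  42 vs smaller child 38 at index 7, swap → [53, 76, 36, 38, 75, 87, 64, 42, 78, 85, 83]
sift down from index 2: already satisfies heap property
sift down from index 1:
  76 vs smaller child 38 at index 3, swap → [53, 38, 36, 76, 75, 87, 64, 42, 78, 85, 83]
  76 vs smaller child 42 at index 7, swap → [53, 38, 36, 42, 75, 87, 64, 76, 78, 85, 83]
sift down from index 0:
  53 vs smaller child 36 at index 2, swap → [36, 38, 53, 42, 75, 87, 64, 76, 78, 85, 83]
resulting array: [36, 38, 53, 42, 75, 87, 64, 76, 78, 85, 83]

2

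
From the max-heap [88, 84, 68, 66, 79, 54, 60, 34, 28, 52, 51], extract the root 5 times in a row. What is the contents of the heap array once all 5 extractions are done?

[60, 52, 54, 51, 34, 28]

extract-max #1 returns 88:
  remove root 88; move last element 51 to root → [51, 84, 68, 66, 79, 54, 60, 34, 28, 52]
  51 vs larger child 84 at index 1, swap → [84, 51, 68, 66, 79, 54, 60, 34, 28, 52]
  51 vs larger child 79 at index 4, swap → [84, 79, 68, 66, 51, 54, 60, 34, 28, 52]
  51 vs only child 52 at index 9, swap → [84, 79, 68, 66, 52, 54, 60, 34, 28, 51]
extract-max #2 returns 84:
  remove root 84; move last element 51 to root → [51, 79, 68, 66, 52, 54, 60, 34, 28]
  51 vs larger child 79 at index 1, swap → [79, 51, 68, 66, 52, 54, 60, 34, 28]
  51 vs larger child 66 at index 3, swap → [79, 66, 68, 51, 52, 54, 60, 34, 28]
extract-max #3 returns 79:
  remove root 79; move last element 28 to root → [28, 66, 68, 51, 52, 54, 60, 34]
  28 vs larger child 68 at index 2, swap → [68, 66, 28, 51, 52, 54, 60, 34]
  28 vs larger child 60 at index 6, swap → [68, 66, 60, 51, 52, 54, 28, 34]
extract-max #4 returns 68:
  remove root 68; move last element 34 to root → [34, 66, 60, 51, 52, 54, 28]
  34 vs larger child 66 at index 1, swap → [66, 34, 60, 51, 52, 54, 28]
  34 vs larger child 52 at index 4, swap → [66, 52, 60, 51, 34, 54, 28]
extract-max #5 returns 66:
  remove root 66; move last element 28 to root → [28, 52, 60, 51, 34, 54]
  28 vs larger child 60 at index 2, swap → [60, 52, 28, 51, 34, 54]
  28 vs only child 54 at index 5, swap → [60, 52, 54, 51, 34, 28]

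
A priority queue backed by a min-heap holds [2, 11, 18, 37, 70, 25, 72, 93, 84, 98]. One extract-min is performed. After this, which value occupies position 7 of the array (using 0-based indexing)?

remove root 2; move last element 98 to root → [98, 11, 18, 37, 70, 25, 72, 93, 84]
98 vs smaller child 11 at index 1, swap → [11, 98, 18, 37, 70, 25, 72, 93, 84]
98 vs smaller child 37 at index 3, swap → [11, 37, 18, 98, 70, 25, 72, 93, 84]
98 vs smaller child 84 at index 8, swap → [11, 37, 18, 84, 70, 25, 72, 93, 98]
resulting array: [11, 37, 18, 84, 70, 25, 72, 93, 98]

93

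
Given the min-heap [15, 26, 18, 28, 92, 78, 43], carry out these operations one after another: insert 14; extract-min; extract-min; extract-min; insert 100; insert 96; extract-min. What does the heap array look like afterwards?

[28, 78, 43, 96, 92, 100]

insert 14:
  append 14 at index 7 → [15, 26, 18, 28, 92, 78, 43, 14]
  14 < parent 28 at index 3, swap → [15, 26, 18, 14, 92, 78, 43, 28]
  14 < parent 26 at index 1, swap → [15, 14, 18, 26, 92, 78, 43, 28]
  14 < parent 15 at index 0, swap → [14, 15, 18, 26, 92, 78, 43, 28]
extract-min → returns 14:
  remove root 14; move last element 28 to root → [28, 15, 18, 26, 92, 78, 43]
  28 vs smaller child 15 at index 1, swap → [15, 28, 18, 26, 92, 78, 43]
  28 vs smaller child 26 at index 3, swap → [15, 26, 18, 28, 92, 78, 43]
extract-min → returns 15:
  remove root 15; move last element 43 to root → [43, 26, 18, 28, 92, 78]
  43 vs smaller child 18 at index 2, swap → [18, 26, 43, 28, 92, 78]
extract-min → returns 18:
  remove root 18; move last element 78 to root → [78, 26, 43, 28, 92]
  78 vs smaller child 26 at index 1, swap → [26, 78, 43, 28, 92]
  78 vs smaller child 28 at index 3, swap → [26, 28, 43, 78, 92]
insert 100:
  append 100 at index 5 → [26, 28, 43, 78, 92, 100] (no swap needed)
insert 96:
  append 96 at index 6 → [26, 28, 43, 78, 92, 100, 96] (no swap needed)
extract-min → returns 26:
  remove root 26; move last element 96 to root → [96, 28, 43, 78, 92, 100]
  96 vs smaller child 28 at index 1, swap → [28, 96, 43, 78, 92, 100]
  96 vs smaller child 78 at index 3, swap → [28, 78, 43, 96, 92, 100]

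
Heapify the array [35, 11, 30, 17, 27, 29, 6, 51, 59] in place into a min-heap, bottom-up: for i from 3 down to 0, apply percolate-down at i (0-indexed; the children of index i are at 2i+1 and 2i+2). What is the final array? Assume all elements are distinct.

[6, 11, 29, 17, 27, 35, 30, 51, 59]

sift down from index 3: already satisfies heap property
sift down from index 2:
  30 vs smaller child 6 at index 6, swap → [35, 11, 6, 17, 27, 29, 30, 51, 59]
sift down from index 1: already satisfies heap property
sift down from index 0:
  35 vs smaller child 6 at index 2, swap → [6, 11, 35, 17, 27, 29, 30, 51, 59]
  35 vs smaller child 29 at index 5, swap → [6, 11, 29, 17, 27, 35, 30, 51, 59]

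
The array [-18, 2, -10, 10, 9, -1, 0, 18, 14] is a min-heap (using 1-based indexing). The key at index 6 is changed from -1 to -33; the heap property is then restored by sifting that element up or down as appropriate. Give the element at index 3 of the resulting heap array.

set index 6 from -1 to -33 → [-18, 2, -10, 10, 9, -33, 0, 18, 14]
-33 < parent -10 at index 3, swap → [-18, 2, -33, 10, 9, -10, 0, 18, 14]
-33 < parent -18 at index 1, swap → [-33, 2, -18, 10, 9, -10, 0, 18, 14]
resulting array: [-33, 2, -18, 10, 9, -10, 0, 18, 14]

-18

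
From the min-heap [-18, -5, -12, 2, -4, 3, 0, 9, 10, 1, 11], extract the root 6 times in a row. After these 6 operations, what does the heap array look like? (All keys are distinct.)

extract-min #1 returns -18:
  remove root -18; move last element 11 to root → [11, -5, -12, 2, -4, 3, 0, 9, 10, 1]
  11 vs smaller child -12 at index 2, swap → [-12, -5, 11, 2, -4, 3, 0, 9, 10, 1]
  11 vs smaller child 0 at index 6, swap → [-12, -5, 0, 2, -4, 3, 11, 9, 10, 1]
extract-min #2 returns -12:
  remove root -12; move last element 1 to root → [1, -5, 0, 2, -4, 3, 11, 9, 10]
  1 vs smaller child -5 at index 1, swap → [-5, 1, 0, 2, -4, 3, 11, 9, 10]
  1 vs smaller child -4 at index 4, swap → [-5, -4, 0, 2, 1, 3, 11, 9, 10]
extract-min #3 returns -5:
  remove root -5; move last element 10 to root → [10, -4, 0, 2, 1, 3, 11, 9]
  10 vs smaller child -4 at index 1, swap → [-4, 10, 0, 2, 1, 3, 11, 9]
  10 vs smaller child 1 at index 4, swap → [-4, 1, 0, 2, 10, 3, 11, 9]
extract-min #4 returns -4:
  remove root -4; move last element 9 to root → [9, 1, 0, 2, 10, 3, 11]
  9 vs smaller child 0 at index 2, swap → [0, 1, 9, 2, 10, 3, 11]
  9 vs smaller child 3 at index 5, swap → [0, 1, 3, 2, 10, 9, 11]
extract-min #5 returns 0:
  remove root 0; move last element 11 to root → [11, 1, 3, 2, 10, 9]
  11 vs smaller child 1 at index 1, swap → [1, 11, 3, 2, 10, 9]
  11 vs smaller child 2 at index 3, swap → [1, 2, 3, 11, 10, 9]
extract-min #6 returns 1:
  remove root 1; move last element 9 to root → [9, 2, 3, 11, 10]
  9 vs smaller child 2 at index 1, swap → [2, 9, 3, 11, 10]

[2, 9, 3, 11, 10]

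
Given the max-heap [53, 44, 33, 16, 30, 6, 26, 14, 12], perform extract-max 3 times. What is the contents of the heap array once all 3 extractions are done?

extract-max #1 returns 53:
  remove root 53; move last element 12 to root → [12, 44, 33, 16, 30, 6, 26, 14]
  12 vs larger child 44 at index 1, swap → [44, 12, 33, 16, 30, 6, 26, 14]
  12 vs larger child 30 at index 4, swap → [44, 30, 33, 16, 12, 6, 26, 14]
extract-max #2 returns 44:
  remove root 44; move last element 14 to root → [14, 30, 33, 16, 12, 6, 26]
  14 vs larger child 33 at index 2, swap → [33, 30, 14, 16, 12, 6, 26]
  14 vs larger child 26 at index 6, swap → [33, 30, 26, 16, 12, 6, 14]
extract-max #3 returns 33:
  remove root 33; move last element 14 to root → [14, 30, 26, 16, 12, 6]
  14 vs larger child 30 at index 1, swap → [30, 14, 26, 16, 12, 6]
  14 vs larger child 16 at index 3, swap → [30, 16, 26, 14, 12, 6]

[30, 16, 26, 14, 12, 6]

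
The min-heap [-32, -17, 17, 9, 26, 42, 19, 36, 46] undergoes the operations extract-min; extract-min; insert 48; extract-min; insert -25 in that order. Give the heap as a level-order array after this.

[-25, 17, 19, 26, 46, 42, 48, 36]

extract-min → returns -32:
  remove root -32; move last element 46 to root → [46, -17, 17, 9, 26, 42, 19, 36]
  46 vs smaller child -17 at index 1, swap → [-17, 46, 17, 9, 26, 42, 19, 36]
  46 vs smaller child 9 at index 3, swap → [-17, 9, 17, 46, 26, 42, 19, 36]
  46 vs only child 36 at index 7, swap → [-17, 9, 17, 36, 26, 42, 19, 46]
extract-min → returns -17:
  remove root -17; move last element 46 to root → [46, 9, 17, 36, 26, 42, 19]
  46 vs smaller child 9 at index 1, swap → [9, 46, 17, 36, 26, 42, 19]
  46 vs smaller child 26 at index 4, swap → [9, 26, 17, 36, 46, 42, 19]
insert 48:
  append 48 at index 7 → [9, 26, 17, 36, 46, 42, 19, 48] (no swap needed)
extract-min → returns 9:
  remove root 9; move last element 48 to root → [48, 26, 17, 36, 46, 42, 19]
  48 vs smaller child 17 at index 2, swap → [17, 26, 48, 36, 46, 42, 19]
  48 vs smaller child 19 at index 6, swap → [17, 26, 19, 36, 46, 42, 48]
insert -25:
  append -25 at index 7 → [17, 26, 19, 36, 46, 42, 48, -25]
  -25 < parent 36 at index 3, swap → [17, 26, 19, -25, 46, 42, 48, 36]
  -25 < parent 26 at index 1, swap → [17, -25, 19, 26, 46, 42, 48, 36]
  -25 < parent 17 at index 0, swap → [-25, 17, 19, 26, 46, 42, 48, 36]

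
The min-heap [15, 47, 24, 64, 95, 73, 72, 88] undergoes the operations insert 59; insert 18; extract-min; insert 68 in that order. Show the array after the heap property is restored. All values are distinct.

[18, 47, 24, 59, 68, 73, 72, 88, 64, 95]

insert 59:
  append 59 at index 8 → [15, 47, 24, 64, 95, 73, 72, 88, 59]
  59 < parent 64 at index 3, swap → [15, 47, 24, 59, 95, 73, 72, 88, 64]
insert 18:
  append 18 at index 9 → [15, 47, 24, 59, 95, 73, 72, 88, 64, 18]
  18 < parent 95 at index 4, swap → [15, 47, 24, 59, 18, 73, 72, 88, 64, 95]
  18 < parent 47 at index 1, swap → [15, 18, 24, 59, 47, 73, 72, 88, 64, 95]
extract-min → returns 15:
  remove root 15; move last element 95 to root → [95, 18, 24, 59, 47, 73, 72, 88, 64]
  95 vs smaller child 18 at index 1, swap → [18, 95, 24, 59, 47, 73, 72, 88, 64]
  95 vs smaller child 47 at index 4, swap → [18, 47, 24, 59, 95, 73, 72, 88, 64]
insert 68:
  append 68 at index 9 → [18, 47, 24, 59, 95, 73, 72, 88, 64, 68]
  68 < parent 95 at index 4, swap → [18, 47, 24, 59, 68, 73, 72, 88, 64, 95]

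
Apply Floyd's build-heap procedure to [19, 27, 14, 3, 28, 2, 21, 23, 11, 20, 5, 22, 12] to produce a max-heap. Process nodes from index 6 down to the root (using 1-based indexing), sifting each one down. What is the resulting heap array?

sift down from index 6:
  2 vs larger child 22 at index 12, swap → [19, 27, 14, 3, 28, 22, 21, 23, 11, 20, 5, 2, 12]
sift down from index 5: already satisfies heap property
sift down from index 4:
  3 vs larger child 23 at index 8, swap → [19, 27, 14, 23, 28, 22, 21, 3, 11, 20, 5, 2, 12]
sift down from index 3:
  14 vs larger child 22 at index 6, swap → [19, 27, 22, 23, 28, 14, 21, 3, 11, 20, 5, 2, 12]
sift down from index 2:
  27 vs larger child 28 at index 5, swap → [19, 28, 22, 23, 27, 14, 21, 3, 11, 20, 5, 2, 12]
sift down from index 1:
  19 vs larger child 28 at index 2, swap → [28, 19, 22, 23, 27, 14, 21, 3, 11, 20, 5, 2, 12]
  19 vs larger child 27 at index 5, swap → [28, 27, 22, 23, 19, 14, 21, 3, 11, 20, 5, 2, 12]
  19 vs larger child 20 at index 10, swap → [28, 27, 22, 23, 20, 14, 21, 3, 11, 19, 5, 2, 12]

[28, 27, 22, 23, 20, 14, 21, 3, 11, 19, 5, 2, 12]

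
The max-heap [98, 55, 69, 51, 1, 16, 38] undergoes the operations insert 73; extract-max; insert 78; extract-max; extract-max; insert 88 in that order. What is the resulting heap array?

[88, 55, 69, 51, 1, 16, 38]

insert 73:
  append 73 at index 7 → [98, 55, 69, 51, 1, 16, 38, 73]
  73 > parent 51 at index 3, swap → [98, 55, 69, 73, 1, 16, 38, 51]
  73 > parent 55 at index 1, swap → [98, 73, 69, 55, 1, 16, 38, 51]
extract-max → returns 98:
  remove root 98; move last element 51 to root → [51, 73, 69, 55, 1, 16, 38]
  51 vs larger child 73 at index 1, swap → [73, 51, 69, 55, 1, 16, 38]
  51 vs larger child 55 at index 3, swap → [73, 55, 69, 51, 1, 16, 38]
insert 78:
  append 78 at index 7 → [73, 55, 69, 51, 1, 16, 38, 78]
  78 > parent 51 at index 3, swap → [73, 55, 69, 78, 1, 16, 38, 51]
  78 > parent 55 at index 1, swap → [73, 78, 69, 55, 1, 16, 38, 51]
  78 > parent 73 at index 0, swap → [78, 73, 69, 55, 1, 16, 38, 51]
extract-max → returns 78:
  remove root 78; move last element 51 to root → [51, 73, 69, 55, 1, 16, 38]
  51 vs larger child 73 at index 1, swap → [73, 51, 69, 55, 1, 16, 38]
  51 vs larger child 55 at index 3, swap → [73, 55, 69, 51, 1, 16, 38]
extract-max → returns 73:
  remove root 73; move last element 38 to root → [38, 55, 69, 51, 1, 16]
  38 vs larger child 69 at index 2, swap → [69, 55, 38, 51, 1, 16]
insert 88:
  append 88 at index 6 → [69, 55, 38, 51, 1, 16, 88]
  88 > parent 38 at index 2, swap → [69, 55, 88, 51, 1, 16, 38]
  88 > parent 69 at index 0, swap → [88, 55, 69, 51, 1, 16, 38]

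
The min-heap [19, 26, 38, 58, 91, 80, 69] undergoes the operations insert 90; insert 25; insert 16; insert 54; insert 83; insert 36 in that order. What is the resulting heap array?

[16, 19, 36, 26, 25, 38, 69, 90, 58, 91, 54, 83, 80]

insert 90:
  append 90 at index 7 → [19, 26, 38, 58, 91, 80, 69, 90] (no swap needed)
insert 25:
  append 25 at index 8 → [19, 26, 38, 58, 91, 80, 69, 90, 25]
  25 < parent 58 at index 3, swap → [19, 26, 38, 25, 91, 80, 69, 90, 58]
  25 < parent 26 at index 1, swap → [19, 25, 38, 26, 91, 80, 69, 90, 58]
insert 16:
  append 16 at index 9 → [19, 25, 38, 26, 91, 80, 69, 90, 58, 16]
  16 < parent 91 at index 4, swap → [19, 25, 38, 26, 16, 80, 69, 90, 58, 91]
  16 < parent 25 at index 1, swap → [19, 16, 38, 26, 25, 80, 69, 90, 58, 91]
  16 < parent 19 at index 0, swap → [16, 19, 38, 26, 25, 80, 69, 90, 58, 91]
insert 54:
  append 54 at index 10 → [16, 19, 38, 26, 25, 80, 69, 90, 58, 91, 54] (no swap needed)
insert 83:
  append 83 at index 11 → [16, 19, 38, 26, 25, 80, 69, 90, 58, 91, 54, 83] (no swap needed)
insert 36:
  append 36 at index 12 → [16, 19, 38, 26, 25, 80, 69, 90, 58, 91, 54, 83, 36]
  36 < parent 80 at index 5, swap → [16, 19, 38, 26, 25, 36, 69, 90, 58, 91, 54, 83, 80]
  36 < parent 38 at index 2, swap → [16, 19, 36, 26, 25, 38, 69, 90, 58, 91, 54, 83, 80]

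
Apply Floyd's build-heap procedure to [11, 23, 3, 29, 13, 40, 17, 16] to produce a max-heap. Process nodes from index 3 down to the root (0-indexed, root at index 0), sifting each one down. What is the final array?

sift down from index 3: already satisfies heap property
sift down from index 2:
  3 vs larger child 40 at index 5, swap → [11, 23, 40, 29, 13, 3, 17, 16]
sift down from index 1:
  23 vs larger child 29 at index 3, swap → [11, 29, 40, 23, 13, 3, 17, 16]
sift down from index 0:
  11 vs larger child 40 at index 2, swap → [40, 29, 11, 23, 13, 3, 17, 16]
  11 vs larger child 17 at index 6, swap → [40, 29, 17, 23, 13, 3, 11, 16]

[40, 29, 17, 23, 13, 3, 11, 16]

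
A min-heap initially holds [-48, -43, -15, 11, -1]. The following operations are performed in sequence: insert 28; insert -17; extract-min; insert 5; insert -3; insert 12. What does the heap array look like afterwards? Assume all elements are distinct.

insert 28:
  append 28 at index 5 → [-48, -43, -15, 11, -1, 28] (no swap needed)
insert -17:
  append -17 at index 6 → [-48, -43, -15, 11, -1, 28, -17]
  -17 < parent -15 at index 2, swap → [-48, -43, -17, 11, -1, 28, -15]
extract-min → returns -48:
  remove root -48; move last element -15 to root → [-15, -43, -17, 11, -1, 28]
  -15 vs smaller child -43 at index 1, swap → [-43, -15, -17, 11, -1, 28]
insert 5:
  append 5 at index 6 → [-43, -15, -17, 11, -1, 28, 5] (no swap needed)
insert -3:
  append -3 at index 7 → [-43, -15, -17, 11, -1, 28, 5, -3]
  -3 < parent 11 at index 3, swap → [-43, -15, -17, -3, -1, 28, 5, 11]
insert 12:
  append 12 at index 8 → [-43, -15, -17, -3, -1, 28, 5, 11, 12] (no swap needed)

[-43, -15, -17, -3, -1, 28, 5, 11, 12]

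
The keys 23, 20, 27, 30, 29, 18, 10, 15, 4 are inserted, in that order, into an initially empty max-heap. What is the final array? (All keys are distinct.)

[30, 29, 23, 20, 27, 18, 10, 15, 4]

Insert 23:
  append 23 at index 0 → [23] (no swap needed)
Insert 20:
  append 20 at index 1 → [23, 20] (no swap needed)
Insert 27:
  append 27 at index 2 → [23, 20, 27]
  27 > parent 23 at index 0, swap → [27, 20, 23]
Insert 30:
  append 30 at index 3 → [27, 20, 23, 30]
  30 > parent 20 at index 1, swap → [27, 30, 23, 20]
  30 > parent 27 at index 0, swap → [30, 27, 23, 20]
Insert 29:
  append 29 at index 4 → [30, 27, 23, 20, 29]
  29 > parent 27 at index 1, swap → [30, 29, 23, 20, 27]
Insert 18:
  append 18 at index 5 → [30, 29, 23, 20, 27, 18] (no swap needed)
Insert 10:
  append 10 at index 6 → [30, 29, 23, 20, 27, 18, 10] (no swap needed)
Insert 15:
  append 15 at index 7 → [30, 29, 23, 20, 27, 18, 10, 15] (no swap needed)
Insert 4:
  append 4 at index 8 → [30, 29, 23, 20, 27, 18, 10, 15, 4] (no swap needed)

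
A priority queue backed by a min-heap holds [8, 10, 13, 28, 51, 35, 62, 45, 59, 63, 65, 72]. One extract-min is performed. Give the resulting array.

remove root 8; move last element 72 to root → [72, 10, 13, 28, 51, 35, 62, 45, 59, 63, 65]
72 vs smaller child 10 at index 1, swap → [10, 72, 13, 28, 51, 35, 62, 45, 59, 63, 65]
72 vs smaller child 28 at index 3, swap → [10, 28, 13, 72, 51, 35, 62, 45, 59, 63, 65]
72 vs smaller child 45 at index 7, swap → [10, 28, 13, 45, 51, 35, 62, 72, 59, 63, 65]

[10, 28, 13, 45, 51, 35, 62, 72, 59, 63, 65]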